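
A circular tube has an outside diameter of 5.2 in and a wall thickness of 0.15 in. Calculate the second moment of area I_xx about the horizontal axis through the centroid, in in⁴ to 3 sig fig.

Split into non-overlapping primitives; take the origin at the lower-left of the bounding box.
Outer circle: ⌀5.2, A = 21.237 in², y = 2.6 in, Ī = 35.891 in⁴.
Bore (subtracted): ⌀4.9, A = 18.857 in², y = 2.6 in, Ī = 28.298 in⁴.
By symmetry the centroid is at mid-height, ȳ = 2.6 in.
All pieces are centred on the horizontal axis through the centroid, so I = ΣĪ (holes subtracted) = 7.5929 in⁴.

I_xx ≈ 7.59 in⁴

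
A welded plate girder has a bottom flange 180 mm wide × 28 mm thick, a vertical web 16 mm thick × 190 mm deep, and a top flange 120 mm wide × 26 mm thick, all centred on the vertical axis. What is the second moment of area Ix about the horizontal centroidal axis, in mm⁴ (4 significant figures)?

Ix ≈ 1.019 × 10⁸ mm⁴

Treat the section as a set of non-overlapping primitives; coordinates are from the bounding-box lower-left.
Bottom plate: 180 × 28, A = 5 040 mm², y = 14 mm, Ī = 329 280 mm⁴.
Web plate: 16 × 190, A = 3 040 mm², y = 123 mm, Ī = 9 145 333 mm⁴.
Top plate: 120 × 26, A = 3 120 mm², y = 231 mm, Ī = 175 760 mm⁴.
Centroid: ȳ = ΣA·y / ΣA = 104.036 mm.
Transfer each piece to the horizontal centroidal axis using Ī + A·d² with d = y − 104.036:
  bottom plate: d = -90.0357 mm → contributes +41 185 686 mm⁴
  web plate: d = 18.9643 mm → contributes +10 238 651 mm⁴
  top plate: d = 126.964 mm → contributes +50 469 941 mm⁴
Total I = 101 894 279 mm⁴.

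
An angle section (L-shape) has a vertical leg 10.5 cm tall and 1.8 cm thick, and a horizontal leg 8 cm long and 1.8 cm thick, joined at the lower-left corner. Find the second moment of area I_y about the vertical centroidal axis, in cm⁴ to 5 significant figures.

I_y ≈ 153.12 cm⁴

Decompose the section into non-overlapping parts with the origin at the bottom-left of its bounding rectangle.
Vertical leg: 1.8 × 10.5, A = 18.9 cm², x = 0.9 cm, Ī = 5.103 cm⁴.
Horizontal leg (remainder): 6.2 × 1.8, A = 11.16 cm², x = 4.9 cm, Ī = 35.7492 cm⁴.
Centroid: x̄ = ΣA·x / ΣA = 2.38503 cm.
Transfer each piece to the vertical centroidal axis using Ī + A·d² with d = x − 2.38503:
  vertical leg: d = -1.48503 cm → contributes +46.78343 cm⁴
  horizontal leg (remainder): d = 2.51497 cm → contributes +106.337 cm⁴
Total I = 153.1205 cm⁴.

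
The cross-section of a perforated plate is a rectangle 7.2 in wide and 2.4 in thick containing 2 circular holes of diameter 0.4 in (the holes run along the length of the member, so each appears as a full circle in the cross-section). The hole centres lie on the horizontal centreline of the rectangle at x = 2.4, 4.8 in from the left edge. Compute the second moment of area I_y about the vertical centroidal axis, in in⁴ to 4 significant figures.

Split into non-overlapping primitives; take the origin at the lower-left of the bounding box.
Plate: 7.2 × 2.4, A = 17.28 in², x = 3.6 in, Ī = 74.6496 in⁴.
Hole 1 (subtracted): ⌀0.4, A = 0.125664 in², x = 2.4 in, Ī = 0.00125664 in⁴.
Hole 2 (subtracted): ⌀0.4, A = 0.125664 in², x = 4.8 in, Ī = 0.00125664 in⁴.
By symmetry the centroid is at mid-width, x̄ = 3.6 in.
Transfer each piece to the vertical centroidal axis using Ī + A·d² with d = x − 3.6:
  plate: d = 0 in → contributes +74.6496 in⁴
  hole 1: d = -1.2 in → contributes −0.182212 in⁴
  hole 2: d = 1.2 in → contributes −0.182212 in⁴
Total I = 74.2852 in⁴.

I_y ≈ 74.29 in⁴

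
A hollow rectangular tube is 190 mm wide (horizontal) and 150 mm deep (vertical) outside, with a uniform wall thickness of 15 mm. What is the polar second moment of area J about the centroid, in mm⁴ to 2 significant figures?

Treat the section as a set of non-overlapping primitives; coordinates are from the bounding-box lower-left.
Outer rectangle: 190 × 150, A = 28 500 mm², y = 75 mm, Ī = 53 437 500 mm⁴.
Inner void (subtracted): 160 × 120, A = 19 200 mm², y = 75 mm, Ī = 23 040 000 mm⁴.
By symmetry the centroid is at mid-height, ȳ = 75 mm.
All pieces are centred on the centroidal x-axis, so I = ΣĪ (holes subtracted) = 30 397 500 mm⁴.
Repeating about the centroidal y-axis gives I_y = 44 777 500 mm⁴.
Polar second moment: J = I_x + I_y = 75 175 000 mm⁴.

J ≈ 7.5 × 10⁷ mm⁴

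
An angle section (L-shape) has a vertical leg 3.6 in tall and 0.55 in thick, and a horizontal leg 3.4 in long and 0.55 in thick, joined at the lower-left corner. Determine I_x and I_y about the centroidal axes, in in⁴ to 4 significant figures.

I_x ≈ 4.213 in⁴, I_y ≈ 3.639 in⁴

Treat the section as a set of non-overlapping primitives; coordinates are from the bounding-box lower-left.
Vertical leg: 0.55 × 3.6, A = 1.98 in², y = 1.8 in, Ī = 2.1384 in⁴.
Horizontal leg (remainder): 2.85 × 0.55, A = 1.5675 in², y = 0.275 in, Ī = 0.0395141 in⁴.
Centroid: ȳ = ΣA·y / ΣA = 1.12616 in.
Transfer each piece to the centroidal x-axis using Ī + A·d² with d = y − 1.12616:
  vertical leg: d = 0.673837 in → contributes +3.03743 in⁴
  horizontal leg (remainder): d = -0.851163 in → contributes +1.17513 in⁴
Total I = 4.21257 in⁴.
For the y-axis: x̄ = 1.02616 in.
Repeating about the centroidal y-axis gives I_y = 3.63933 in⁴.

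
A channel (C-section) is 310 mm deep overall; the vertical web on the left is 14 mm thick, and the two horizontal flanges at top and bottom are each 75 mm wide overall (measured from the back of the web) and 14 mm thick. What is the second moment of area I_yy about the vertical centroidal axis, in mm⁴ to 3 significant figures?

I_yy ≈ 2.32 × 10⁶ mm⁴

Split into non-overlapping primitives; take the origin at the lower-left of the bounding box.
Web: 14 × 310, A = 4 340 mm², x = 7 mm, Ī = 70 887 mm⁴.
Top flange (beyond web): 61 × 14, A = 854 mm², x = 44.5 mm, Ī = 264 811 mm⁴.
Bottom flange (beyond web): 61 × 14, A = 854 mm², x = 44.5 mm, Ī = 264 811 mm⁴.
Centroid: x̄ = ΣA·x / ΣA = 17.59 mm.
Transfer each piece to the vertical centroidal axis using Ī + A·d² with d = x − 17.59:
  web: d = -10.59 mm → contributes +557 635 mm⁴
  top flange (beyond web): d = 26.91 mm → contributes +883 221 mm⁴
  bottom flange (beyond web): d = 26.91 mm → contributes +883 221 mm⁴
Total I = 2 324 077 mm⁴.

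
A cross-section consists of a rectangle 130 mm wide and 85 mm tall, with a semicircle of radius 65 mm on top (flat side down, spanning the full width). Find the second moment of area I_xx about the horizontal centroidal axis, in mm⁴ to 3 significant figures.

Split into non-overlapping primitives; take the origin at the lower-left of the bounding box.
Rectangular body: 130 × 85, A = 11 050 mm², y = 42.5 mm, Ī = 6 653 021 mm⁴.
Semicircular cap: semicircle r = 65, A = 6636.6 mm², y = 112.59 mm, Ī = 1 959 230 mm⁴.
Centroid: ȳ = ΣA·y / ΣA = 68.799 mm.
Transfer each piece to the horizontal centroidal axis using Ī + A·d² with d = y − 68.799:
  rectangular body: d = -26.299 mm → contributes +14 295 587 mm⁴
  semicircular cap: d = 43.788 mm → contributes +14 684 145 mm⁴
Total I = 28 979 732 mm⁴.

I_xx ≈ 2.90 × 10⁷ mm⁴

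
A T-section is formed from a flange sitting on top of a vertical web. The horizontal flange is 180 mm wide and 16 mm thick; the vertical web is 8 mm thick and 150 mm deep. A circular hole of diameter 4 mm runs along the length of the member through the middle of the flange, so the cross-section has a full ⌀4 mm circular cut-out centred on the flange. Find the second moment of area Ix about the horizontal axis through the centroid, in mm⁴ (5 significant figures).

Ix ≈ 8.1393 × 10⁶ mm⁴

Break the section into simple shapes (no overlaps), measuring from the bottom-left corner of the bounding box.
Flange: 180 × 16, A = 2 880 mm², y = 158 mm, Ī = 61 440 mm⁴.
Web: 8 × 150, A = 1 200 mm², y = 75 mm, Ī = 2 250 000 mm⁴.
Hole (subtracted): ⌀4, A = 12.56637 mm², y = 158 mm, Ī = 12.56637 mm⁴.
Centroid: ȳ = ΣA·y / ΣA = 133.5128 mm.
Transfer each piece to the horizontal axis through the centroid using Ī + A·d² with d = y − 133.5128:
  flange: d = 24.48719 mm → contributes +1 788 352 mm⁴
  web: d = -58.51281 mm → contributes +6 358 499 mm⁴
  hole: d = 24.48719 mm → contributes −7547.642 mm⁴
Total I = 8 139 304 mm⁴.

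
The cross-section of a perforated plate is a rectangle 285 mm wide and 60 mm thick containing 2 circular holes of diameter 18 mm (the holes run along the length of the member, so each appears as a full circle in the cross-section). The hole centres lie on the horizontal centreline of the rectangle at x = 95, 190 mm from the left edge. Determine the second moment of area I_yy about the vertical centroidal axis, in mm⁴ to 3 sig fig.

Treat the section as a set of non-overlapping primitives; coordinates are from the bounding-box lower-left.
Plate: 285 × 60, A = 17 100 mm², x = 142.5 mm, Ī = 115 745 625 mm⁴.
Hole 1 (subtracted): ⌀18, A = 254.47 mm², x = 95 mm, Ī = 5 153 mm⁴.
Hole 2 (subtracted): ⌀18, A = 254.47 mm², x = 190 mm, Ī = 5 153 mm⁴.
By symmetry the centroid is at mid-width, x̄ = 142.5 mm.
Transfer each piece to the vertical centroidal axis using Ī + A·d² with d = x − 142.5:
  plate: d = 0 mm → contributes +115 745 625 mm⁴
  hole 1: d = -47.5 mm → contributes −579 299 mm⁴
  hole 2: d = 47.5 mm → contributes −579 299 mm⁴
Total I = 114 587 028 mm⁴.

I_yy ≈ 1.15 × 10⁸ mm⁴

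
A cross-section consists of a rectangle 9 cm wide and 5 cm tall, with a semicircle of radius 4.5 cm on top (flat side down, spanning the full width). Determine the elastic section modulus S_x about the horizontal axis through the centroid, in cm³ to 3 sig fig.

S_x ≈ 96.9 cm³

Treat the section as a set of non-overlapping primitives; coordinates are from the bounding-box lower-left.
Rectangular body: 9 × 5, A = 45 cm², y = 2.5 cm, Ī = 93.75 cm⁴.
Semicircular cap: semicircle r = 4.5, A = 31.809 cm², y = 6.9099 cm, Ī = 45.007 cm⁴.
Centroid: ȳ = ΣA·y / ΣA = 4.3262 cm.
Transfer each piece to the horizontal axis through the centroid using Ī + A·d² with d = y − 4.3262:
  rectangular body: d = -1.8262 cm → contributes +243.83 cm⁴
  semicircular cap: d = 2.5836 cm → contributes +257.33 cm⁴
Total I = 501.16 cm⁴.
Extreme fibre distance c = 5.1738 cm; S = I/c = 96.867 cm³.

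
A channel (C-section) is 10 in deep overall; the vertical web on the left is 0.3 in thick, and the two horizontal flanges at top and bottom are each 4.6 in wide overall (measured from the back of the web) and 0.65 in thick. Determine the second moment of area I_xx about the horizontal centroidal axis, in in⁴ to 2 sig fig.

Treat the section as a set of non-overlapping primitives; coordinates are from the bounding-box lower-left.
Web: 0.3 × 10, A = 3 in², y = 5 in, Ī = 25 in⁴.
Top flange (beyond web): 4.3 × 0.65, A = 2.795 in², y = 9.675 in, Ī = 0.09841 in⁴.
Bottom flange (beyond web): 4.3 × 0.65, A = 2.795 in², y = 0.325 in, Ī = 0.09841 in⁴.
By symmetry the centroid is at mid-height, ȳ = 5 in.
Transfer each piece to the horizontal centroidal axis using Ī + A·d² with d = y − 5:
  web: d = 0 in → contributes +25 in⁴
  top flange (beyond web): d = 4.675 in → contributes +61.18 in⁴
  bottom flange (beyond web): d = -4.675 in → contributes +61.18 in⁴
Total I = 147.4 in⁴.

I_xx ≈ 150 in⁴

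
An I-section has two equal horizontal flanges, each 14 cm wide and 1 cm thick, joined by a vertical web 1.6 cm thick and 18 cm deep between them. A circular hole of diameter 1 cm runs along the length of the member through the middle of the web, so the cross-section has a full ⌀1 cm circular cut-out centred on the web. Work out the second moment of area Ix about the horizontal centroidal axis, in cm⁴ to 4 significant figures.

Break the section into simple shapes (no overlaps), measuring from the bottom-left corner of the bounding box.
Bottom flange: 14 × 1, A = 14 cm², y = 0.5 cm, Ī = 1.16667 cm⁴.
Web: 1.6 × 18, A = 28.8 cm², y = 10 cm, Ī = 777.6 cm⁴.
Top flange: 14 × 1, A = 14 cm², y = 19.5 cm, Ī = 1.16667 cm⁴.
Hole (subtracted): ⌀1, A = 0.785398 cm², y = 10 cm, Ī = 0.0490874 cm⁴.
By symmetry the centroid is at mid-height, ȳ = 10 cm.
Transfer each piece to the horizontal centroidal axis using Ī + A·d² with d = y − 10:
  bottom flange: d = -9.5 cm → contributes +1264.67 cm⁴
  web: d = 0 cm → contributes +777.6 cm⁴
  top flange: d = 9.5 cm → contributes +1264.67 cm⁴
  hole: d = 0 cm → contributes −0.0490874 cm⁴
Total I = 3306.88 cm⁴.

Ix ≈ 3307 cm⁴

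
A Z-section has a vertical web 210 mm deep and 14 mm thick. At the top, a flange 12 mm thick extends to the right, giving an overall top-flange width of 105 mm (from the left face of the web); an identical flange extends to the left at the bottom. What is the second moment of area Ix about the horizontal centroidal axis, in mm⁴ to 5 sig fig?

Ix ≈ 3.2236 × 10⁷ mm⁴

Treat the section as a set of non-overlapping primitives; coordinates are from the bounding-box lower-left.
Web: 14 × 210, A = 2 940 mm², y = 105 mm, Ī = 10 804 500 mm⁴.
Top flange (beyond web): 91 × 12, A = 1 092 mm², y = 204 mm, Ī = 13 104 mm⁴.
Bottom flange (beyond web): 91 × 12, A = 1 092 mm², y = 6 mm, Ī = 13 104 mm⁴.
Centroid: ȳ = ΣA·y / ΣA = 105 mm.
Transfer each piece to the horizontal centroidal axis using Ī + A·d² with d = y − 105:
  web: d = 0 mm → contributes +10 804 500 mm⁴
  top flange (beyond web): d = 99 mm → contributes +10 715 796 mm⁴
  bottom flange (beyond web): d = -99 mm → contributes +10 715 796 mm⁴
Total I = 32 236 092 mm⁴.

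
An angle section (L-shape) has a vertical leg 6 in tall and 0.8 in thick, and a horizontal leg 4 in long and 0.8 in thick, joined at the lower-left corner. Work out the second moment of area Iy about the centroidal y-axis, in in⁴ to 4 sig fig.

Decompose the section into non-overlapping parts with the origin at the bottom-left of its bounding rectangle.
Vertical leg: 0.8 × 6, A = 4.8 in², x = 0.4 in, Ī = 0.256 in⁴.
Horizontal leg (remainder): 3.2 × 0.8, A = 2.56 in², x = 2.4 in, Ī = 2.18453 in⁴.
Centroid: x̄ = ΣA·x / ΣA = 1.09565 in.
Transfer each piece to the centroidal y-axis using Ī + A·d² with d = x − 1.09565:
  vertical leg: d = -0.695652 in → contributes +2.57887 in⁴
  horizontal leg (remainder): d = 1.30435 in → contributes +6.53992 in⁴
Total I = 9.11879 in⁴.

Iy ≈ 9.119 in⁴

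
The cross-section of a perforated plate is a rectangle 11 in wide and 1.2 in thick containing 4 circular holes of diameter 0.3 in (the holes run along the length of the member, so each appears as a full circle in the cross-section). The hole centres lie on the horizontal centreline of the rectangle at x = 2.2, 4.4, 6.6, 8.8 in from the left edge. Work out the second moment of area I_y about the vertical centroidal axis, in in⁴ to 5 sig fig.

I_y ≈ 131.39 in⁴

Split into non-overlapping primitives; take the origin at the lower-left of the bounding box.
Plate: 11 × 1.2, A = 13.2 in², x = 5.5 in, Ī = 133.1 in⁴.
Hole 1 (subtracted): ⌀0.3, A = 0.07068583 in², x = 2.2 in, Ī = 0.0003976078 in⁴.
Hole 2 (subtracted): ⌀0.3, A = 0.07068583 in², x = 4.4 in, Ī = 0.0003976078 in⁴.
Hole 3 (subtracted): ⌀0.3, A = 0.07068583 in², x = 6.6 in, Ī = 0.0003976078 in⁴.
Hole 4 (subtracted): ⌀0.3, A = 0.07068583 in², x = 8.8 in, Ī = 0.0003976078 in⁴.
By symmetry the centroid is at mid-width, x̄ = 5.5 in.
Transfer each piece to the vertical centroidal axis using Ī + A·d² with d = x − 5.5:
  plate: d = 0 in → contributes +133.1 in⁴
  hole 1: d = -3.3 in → contributes −0.7701663 in⁴
  hole 2: d = -1.1 in → contributes −0.08592747 in⁴
  hole 3: d = 1.1 in → contributes −0.08592747 in⁴
  hole 4: d = 3.3 in → contributes −0.7701663 in⁴
Total I = 131.3878 in⁴.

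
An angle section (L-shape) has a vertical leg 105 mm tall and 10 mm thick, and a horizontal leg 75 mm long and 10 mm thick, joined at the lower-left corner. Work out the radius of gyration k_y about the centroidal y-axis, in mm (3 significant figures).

k_y ≈ 21.7 mm

Treat the section as a set of non-overlapping primitives; coordinates are from the bounding-box lower-left.
Vertical leg: 10 × 105, A = 1 050 mm², x = 5 mm, Ī = 8 750 mm⁴.
Horizontal leg (remainder): 65 × 10, A = 650 mm², x = 42.5 mm, Ī = 228 854 mm⁴.
Centroid: x̄ = ΣA·x / ΣA = 19.338 mm.
Transfer each piece to the centroidal y-axis using Ī + A·d² with d = x − 19.338:
  vertical leg: d = -14.338 mm → contributes +224 614 mm⁴
  horizontal leg (remainder): d = 23.162 mm → contributes +577 558 mm⁴
Total I = 802 172 mm⁴.
Radius of gyration: k = √(I/A) = √(802 172 / 1 700) = 21.722 mm.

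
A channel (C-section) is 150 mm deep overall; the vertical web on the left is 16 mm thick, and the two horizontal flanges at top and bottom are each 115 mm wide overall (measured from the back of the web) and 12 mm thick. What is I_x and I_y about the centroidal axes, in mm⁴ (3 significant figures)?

I_x ≈ 1.58 × 10⁷ mm⁴, I_y ≈ 5.94 × 10⁶ mm⁴

Decompose the section into non-overlapping parts with the origin at the bottom-left of its bounding rectangle.
Web: 16 × 150, A = 2 400 mm², y = 75 mm, Ī = 4 500 000 mm⁴.
Top flange (beyond web): 99 × 12, A = 1 188 mm², y = 144 mm, Ī = 14 256 mm⁴.
Bottom flange (beyond web): 99 × 12, A = 1 188 mm², y = 6 mm, Ī = 14 256 mm⁴.
By symmetry the centroid is at mid-height, ȳ = 75 mm.
Transfer each piece to the centroidal x-axis using Ī + A·d² with d = y − 75:
  web: d = 0 mm → contributes +4 500 000 mm⁴
  top flange (beyond web): d = 69 mm → contributes +5 670 324 mm⁴
  bottom flange (beyond web): d = -69 mm → contributes +5 670 324 mm⁴
Total I = 15 840 648 mm⁴.
For the y-axis: x̄ = 36.606 mm.
Repeating about the centroidal y-axis gives I_y = 5 939 361 mm⁴.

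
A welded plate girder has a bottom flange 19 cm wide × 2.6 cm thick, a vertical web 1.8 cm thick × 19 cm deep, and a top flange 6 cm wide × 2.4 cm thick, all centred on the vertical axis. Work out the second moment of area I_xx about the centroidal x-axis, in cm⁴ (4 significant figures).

I_xx ≈ 7005 cm⁴

Decompose the section into non-overlapping parts with the origin at the bottom-left of its bounding rectangle.
Bottom plate: 19 × 2.6, A = 49.4 cm², y = 1.3 cm, Ī = 27.8287 cm⁴.
Web plate: 1.8 × 19, A = 34.2 cm², y = 12.1 cm, Ī = 1028.85 cm⁴.
Top plate: 6 × 2.4, A = 14.4 cm², y = 22.8 cm, Ī = 6.912 cm⁴.
Centroid: ȳ = ΣA·y / ΣA = 8.22816 cm.
Transfer each piece to the centroidal x-axis using Ī + A·d² with d = y − 8.22816:
  bottom plate: d = -6.92816 cm → contributes +2 399 cm⁴
  web plate: d = 3.87184 cm → contributes +1541.55 cm⁴
  top plate: d = 14.5718 cm → contributes +3064.59 cm⁴
Total I = 7005.13 cm⁴.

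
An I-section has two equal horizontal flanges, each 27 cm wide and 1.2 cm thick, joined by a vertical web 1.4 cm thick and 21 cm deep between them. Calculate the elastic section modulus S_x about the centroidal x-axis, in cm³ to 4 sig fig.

S_x ≈ 775.4 cm³

Split into non-overlapping primitives; take the origin at the lower-left of the bounding box.
Bottom flange: 27 × 1.2, A = 32.4 cm², y = 0.6 cm, Ī = 3.888 cm⁴.
Web: 1.4 × 21, A = 29.4 cm², y = 11.7 cm, Ī = 1080.45 cm⁴.
Top flange: 27 × 1.2, A = 32.4 cm², y = 22.8 cm, Ī = 3.888 cm⁴.
By symmetry the centroid is at mid-height, ȳ = 11.7 cm.
Transfer each piece to the centroidal x-axis using Ī + A·d² with d = y − 11.7:
  bottom flange: d = -11.1 cm → contributes +3995.89 cm⁴
  web: d = 0 cm → contributes +1080.45 cm⁴
  top flange: d = 11.1 cm → contributes +3995.89 cm⁴
Total I = 9072.23 cm⁴.
Extreme fibre distance c = 11.7 cm; S = I/c = 775.405 cm³.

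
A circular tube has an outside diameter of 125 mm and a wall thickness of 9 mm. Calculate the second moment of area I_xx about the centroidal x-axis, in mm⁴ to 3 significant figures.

Decompose the section into non-overlapping parts with the origin at the bottom-left of its bounding rectangle.
Outer circle: ⌀125, A = 12 272 mm², y = 62.5 mm, Ī = 11 984 225 mm⁴.
Bore (subtracted): ⌀107, A = 8 992 mm², y = 62.5 mm, Ī = 6 434 355 mm⁴.
By symmetry the centroid is at mid-height, ȳ = 62.5 mm.
All pieces are centred on the centroidal x-axis, so I = ΣĪ (holes subtracted) = 5 549 870 mm⁴.

I_xx ≈ 5.55 × 10⁶ mm⁴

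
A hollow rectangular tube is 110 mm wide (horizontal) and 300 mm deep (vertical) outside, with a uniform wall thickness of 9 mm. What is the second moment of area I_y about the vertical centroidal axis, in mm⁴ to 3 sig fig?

I_y ≈ 1.50 × 10⁷ mm⁴

Decompose the section into non-overlapping parts with the origin at the bottom-left of its bounding rectangle.
Outer rectangle: 110 × 300, A = 33 000 mm², x = 55 mm, Ī = 33 275 000 mm⁴.
Inner void (subtracted): 92 × 282, A = 25 944 mm², x = 55 mm, Ī = 18 299 168 mm⁴.
By symmetry the centroid is at mid-width, x̄ = 55 mm.
All pieces are centred on the vertical centroidal axis, so I = ΣĪ (holes subtracted) = 14 975 832 mm⁴.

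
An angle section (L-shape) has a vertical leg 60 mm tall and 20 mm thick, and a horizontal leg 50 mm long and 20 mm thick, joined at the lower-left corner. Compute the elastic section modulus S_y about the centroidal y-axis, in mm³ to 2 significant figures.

S_y ≈ 1.1 × 10⁴ mm³

Split into non-overlapping primitives; take the origin at the lower-left of the bounding box.
Vertical leg: 20 × 60, A = 1 200 mm², x = 10 mm, Ī = 40 000 mm⁴.
Horizontal leg (remainder): 30 × 20, A = 600 mm², x = 35 mm, Ī = 45 000 mm⁴.
Centroid: x̄ = ΣA·x / ΣA = 18.33 mm.
Transfer each piece to the centroidal y-axis using Ī + A·d² with d = x − 18.33:
  vertical leg: d = -8.333 mm → contributes +123 333 mm⁴
  horizontal leg (remainder): d = 16.67 mm → contributes +211 667 mm⁴
Total I = 335 000 mm⁴.
Extreme fibre distance c = 31.67 mm; S = I/c = 10 579 mm³.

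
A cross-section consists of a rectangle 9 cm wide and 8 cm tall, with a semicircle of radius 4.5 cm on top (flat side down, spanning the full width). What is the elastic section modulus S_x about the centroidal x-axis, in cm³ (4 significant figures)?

Break the section into simple shapes (no overlaps), measuring from the bottom-left corner of the bounding box.
Rectangular body: 9 × 8, A = 72 cm², y = 4 cm, Ī = 384 cm⁴.
Semicircular cap: semicircle r = 4.5, A = 31.8086 cm², y = 9.90986 cm, Ī = 45.0072 cm⁴.
Centroid: ȳ = ΣA·y / ΣA = 5.81088 cm.
Transfer each piece to the centroidal x-axis using Ī + A·d² with d = y − 5.81088:
  rectangular body: d = -1.81088 cm → contributes +620.107 cm⁴
  semicircular cap: d = 4.09898 cm → contributes +579.445 cm⁴
Total I = 1199.55 cm⁴.
Extreme fibre distance c = 6.68912 cm; S = I/c = 179.329 cm³.

S_x ≈ 179.3 cm³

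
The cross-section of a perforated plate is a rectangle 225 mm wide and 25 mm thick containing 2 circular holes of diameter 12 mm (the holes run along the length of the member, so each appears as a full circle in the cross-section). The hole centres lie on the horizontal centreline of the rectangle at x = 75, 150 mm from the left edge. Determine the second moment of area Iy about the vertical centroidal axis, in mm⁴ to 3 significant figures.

Treat the section as a set of non-overlapping primitives; coordinates are from the bounding-box lower-left.
Plate: 225 × 25, A = 5 625 mm², x = 112.5 mm, Ī = 23 730 469 mm⁴.
Hole 1 (subtracted): ⌀12, A = 113.1 mm², x = 75 mm, Ī = 1017.9 mm⁴.
Hole 2 (subtracted): ⌀12, A = 113.1 mm², x = 150 mm, Ī = 1017.9 mm⁴.
By symmetry the centroid is at mid-width, x̄ = 112.5 mm.
Transfer each piece to the vertical centroidal axis using Ī + A·d² with d = x − 112.5:
  plate: d = 0 mm → contributes +23 730 469 mm⁴
  hole 1: d = -37.5 mm → contributes −160 061 mm⁴
  hole 2: d = 37.5 mm → contributes −160 061 mm⁴
Total I = 23 410 347 mm⁴.

Iy ≈ 2.34 × 10⁷ mm⁴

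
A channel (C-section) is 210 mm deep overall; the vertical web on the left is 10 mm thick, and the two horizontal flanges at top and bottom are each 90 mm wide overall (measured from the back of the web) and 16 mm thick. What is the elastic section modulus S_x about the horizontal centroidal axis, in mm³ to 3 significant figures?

Treat the section as a set of non-overlapping primitives; coordinates are from the bounding-box lower-left.
Web: 10 × 210, A = 2 100 mm², y = 105 mm, Ī = 7 717 500 mm⁴.
Top flange (beyond web): 80 × 16, A = 1 280 mm², y = 202 mm, Ī = 27 307 mm⁴.
Bottom flange (beyond web): 80 × 16, A = 1 280 mm², y = 8 mm, Ī = 27 307 mm⁴.
By symmetry the centroid is at mid-height, ȳ = 105 mm.
Transfer each piece to the horizontal centroidal axis using Ī + A·d² with d = y − 105:
  web: d = 0 mm → contributes +7 717 500 mm⁴
  top flange (beyond web): d = 97 mm → contributes +12 070 827 mm⁴
  bottom flange (beyond web): d = -97 mm → contributes +12 070 827 mm⁴
Total I = 31 859 153 mm⁴.
Extreme fibre distance c = 105 mm; S = I/c = 303 421 mm³.

S_x ≈ 3.03 × 10⁵ mm³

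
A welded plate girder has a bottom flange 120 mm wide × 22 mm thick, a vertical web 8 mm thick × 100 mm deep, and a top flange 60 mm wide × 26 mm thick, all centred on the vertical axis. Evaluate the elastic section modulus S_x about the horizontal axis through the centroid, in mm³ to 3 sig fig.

Split into non-overlapping primitives; take the origin at the lower-left of the bounding box.
Bottom plate: 120 × 22, A = 2 640 mm², y = 11 mm, Ī = 106 480 mm⁴.
Web plate: 8 × 100, A = 800 mm², y = 72 mm, Ī = 666 667 mm⁴.
Top plate: 60 × 26, A = 1 560 mm², y = 135 mm, Ī = 87 880 mm⁴.
Centroid: ȳ = ΣA·y / ΣA = 59.448 mm.
Transfer each piece to the horizontal axis through the centroid using Ī + A·d² with d = y − 59.448:
  bottom plate: d = -48.448 mm → contributes +6 303 111 mm⁴
  web plate: d = 12.552 mm → contributes +792 709 mm⁴
  top plate: d = 75.552 mm → contributes +8 992 523 mm⁴
Total I = 16 088 343 mm⁴.
Extreme fibre distance c = 88.552 mm; S = I/c = 181 682 mm³.

S_x ≈ 1.82 × 10⁵ mm³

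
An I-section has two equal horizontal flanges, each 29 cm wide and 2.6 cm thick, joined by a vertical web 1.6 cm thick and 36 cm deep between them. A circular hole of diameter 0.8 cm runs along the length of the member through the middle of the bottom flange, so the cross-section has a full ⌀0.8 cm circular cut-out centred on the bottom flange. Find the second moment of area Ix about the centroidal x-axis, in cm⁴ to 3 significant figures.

Break the section into simple shapes (no overlaps), measuring from the bottom-left corner of the bounding box.
Bottom flange: 29 × 2.6, A = 75.4 cm², y = 1.3 cm, Ī = 42.475 cm⁴.
Web: 1.6 × 36, A = 57.6 cm², y = 20.6 cm, Ī = 6220.8 cm⁴.
Top flange: 29 × 2.6, A = 75.4 cm², y = 39.9 cm, Ī = 42.475 cm⁴.
Hole (subtracted): ⌀0.8, A = 0.50265 cm², y = 1.3 cm, Ī = 0.020106 cm⁴.
Centroid: ȳ = ΣA·y / ΣA = 20.647 cm.
Transfer each piece to the centroidal x-axis using Ī + A·d² with d = y − 20.647:
  bottom flange: d = -19.347 cm → contributes +28 264 cm⁴
  web: d = -0.046664 cm → contributes +6220.9 cm⁴
  top flange: d = 19.253 cm → contributes +27 993 cm⁴
  hole: d = -19.347 cm → contributes −188.16 cm⁴
Total I = 62 290 cm⁴.

Ix ≈ 6.23 × 10⁴ cm⁴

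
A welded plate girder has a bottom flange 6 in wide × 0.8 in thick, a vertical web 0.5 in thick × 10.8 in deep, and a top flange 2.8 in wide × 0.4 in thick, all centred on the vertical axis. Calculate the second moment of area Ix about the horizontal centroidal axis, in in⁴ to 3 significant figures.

Break the section into simple shapes (no overlaps), measuring from the bottom-left corner of the bounding box.
Bottom plate: 6 × 0.8, A = 4.8 in², y = 0.4 in, Ī = 0.256 in⁴.
Web plate: 0.5 × 10.8, A = 5.4 in², y = 6.2 in, Ī = 52.488 in⁴.
Top plate: 2.8 × 0.4, A = 1.12 in², y = 11.8 in, Ī = 0.014933 in⁴.
Centroid: ȳ = ΣA·y / ΣA = 4.2947 in.
Transfer each piece to the horizontal centroidal axis using Ī + A·d² with d = y − 4.2947:
  bottom plate: d = -3.8947 in → contributes +73.066 in⁴
  web plate: d = 1.9053 in → contributes +72.091 in⁴
  top plate: d = 7.5053 in → contributes +63.104 in⁴
Total I = 208.26 in⁴.

Ix ≈ 208 in⁴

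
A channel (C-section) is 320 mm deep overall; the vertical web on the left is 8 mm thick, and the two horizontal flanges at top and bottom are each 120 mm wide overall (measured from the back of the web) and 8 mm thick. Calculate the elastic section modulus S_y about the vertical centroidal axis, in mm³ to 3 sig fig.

S_y ≈ 6.22 × 10⁴ mm³

Treat the section as a set of non-overlapping primitives; coordinates are from the bounding-box lower-left.
Web: 8 × 320, A = 2 560 mm², x = 4 mm, Ī = 13 653 mm⁴.
Top flange (beyond web): 112 × 8, A = 896 mm², x = 64 mm, Ī = 936 619 mm⁴.
Bottom flange (beyond web): 112 × 8, A = 896 mm², x = 64 mm, Ī = 936 619 mm⁴.
Centroid: x̄ = ΣA·x / ΣA = 28.706 mm.
Transfer each piece to the vertical centroidal axis using Ī + A·d² with d = x − 28.706:
  web: d = -24.706 mm → contributes +1 576 228 mm⁴
  top flange (beyond web): d = 35.294 mm → contributes +2 052 743 mm⁴
  bottom flange (beyond web): d = 35.294 mm → contributes +2 052 743 mm⁴
Total I = 5 681 714 mm⁴.
Extreme fibre distance c = 91.294 mm; S = I/c = 62 235 mm³.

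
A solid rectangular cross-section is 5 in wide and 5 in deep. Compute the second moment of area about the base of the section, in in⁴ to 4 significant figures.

The section: 5 × 5, A = 25 in², y = 2.5 in, Ī = 52.0833 in⁴.
Transfer it to a horizontal axis along the bottom face using Ī + A·d² with d = y − 0:
  the section: d = 2.5 in → contributes +208.333 in⁴
Total I = 208.333 in⁴.

I_base ≈ 208.3 in⁴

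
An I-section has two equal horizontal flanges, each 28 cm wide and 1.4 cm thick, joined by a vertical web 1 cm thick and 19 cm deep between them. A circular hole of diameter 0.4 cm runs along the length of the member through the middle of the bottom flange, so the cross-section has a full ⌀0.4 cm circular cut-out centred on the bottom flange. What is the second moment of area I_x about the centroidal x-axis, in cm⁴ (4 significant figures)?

Break the section into simple shapes (no overlaps), measuring from the bottom-left corner of the bounding box.
Bottom flange: 28 × 1.4, A = 39.2 cm², y = 0.7 cm, Ī = 6.40267 cm⁴.
Web: 1 × 19, A = 19 cm², y = 10.9 cm, Ī = 571.583 cm⁴.
Top flange: 28 × 1.4, A = 39.2 cm², y = 21.1 cm, Ī = 6.40267 cm⁴.
Hole (subtracted): ⌀0.4, A = 0.125664 cm², y = 0.7 cm, Ī = 0.00125664 cm⁴.
Centroid: ȳ = ΣA·y / ΣA = 10.9132 cm.
Transfer each piece to the centroidal x-axis using Ī + A·d² with d = y − 10.9132:
  bottom flange: d = -10.2132 cm → contributes +4095.31 cm⁴
  web: d = -0.0131769 cm → contributes +571.587 cm⁴
  top flange: d = 10.1868 cm → contributes +4074.24 cm⁴
  hole: d = -10.2132 cm → contributes −13.1091 cm⁴
Total I = 8728.03 cm⁴.

I_x ≈ 8728 cm⁴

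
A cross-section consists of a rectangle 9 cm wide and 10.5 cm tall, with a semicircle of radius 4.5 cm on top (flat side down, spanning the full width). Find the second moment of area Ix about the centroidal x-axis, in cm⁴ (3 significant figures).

Split into non-overlapping primitives; take the origin at the lower-left of the bounding box.
Rectangular body: 9 × 10.5, A = 94.5 cm², y = 5.25 cm, Ī = 868.22 cm⁴.
Semicircular cap: semicircle r = 4.5, A = 31.809 cm², y = 12.41 cm, Ī = 45.007 cm⁴.
Centroid: ȳ = ΣA·y / ΣA = 7.0531 cm.
Transfer each piece to the centroidal x-axis using Ī + A·d² with d = y − 7.0531:
  rectangular body: d = -1.8031 cm → contributes +1175.4 cm⁴
  semicircular cap: d = 5.3568 cm → contributes +957.76 cm⁴
Total I = 2133.2 cm⁴.

Ix ≈ 2130 cm⁴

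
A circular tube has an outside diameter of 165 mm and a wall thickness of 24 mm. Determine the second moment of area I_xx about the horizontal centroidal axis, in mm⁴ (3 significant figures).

Split into non-overlapping primitives; take the origin at the lower-left of the bounding box.
Outer circle: ⌀165, A = 21 382 mm², y = 82.5 mm, Ī = 36 383 601 mm⁴.
Bore (subtracted): ⌀117, A = 10 751 mm², y = 82.5 mm, Ī = 9 198 422 mm⁴.
By symmetry the centroid is at mid-height, ȳ = 82.5 mm.
All pieces are centred on the horizontal centroidal axis, so I = ΣĪ (holes subtracted) = 27 185 178 mm⁴.

I_xx ≈ 2.72 × 10⁷ mm⁴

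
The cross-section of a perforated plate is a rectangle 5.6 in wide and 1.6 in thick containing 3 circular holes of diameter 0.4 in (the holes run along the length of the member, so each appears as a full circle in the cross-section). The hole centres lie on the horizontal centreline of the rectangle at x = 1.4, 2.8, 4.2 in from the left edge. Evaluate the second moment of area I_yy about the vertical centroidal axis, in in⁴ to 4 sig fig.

I_yy ≈ 22.92 in⁴

Split into non-overlapping primitives; take the origin at the lower-left of the bounding box.
Plate: 5.6 × 1.6, A = 8.96 in², x = 2.8 in, Ī = 23.4155 in⁴.
Hole 1 (subtracted): ⌀0.4, A = 0.125664 in², x = 1.4 in, Ī = 0.00125664 in⁴.
Hole 2 (subtracted): ⌀0.4, A = 0.125664 in², x = 2.8 in, Ī = 0.00125664 in⁴.
Hole 3 (subtracted): ⌀0.4, A = 0.125664 in², x = 4.2 in, Ī = 0.00125664 in⁴.
By symmetry the centroid is at mid-width, x̄ = 2.8 in.
Transfer each piece to the vertical centroidal axis using Ī + A·d² with d = x − 2.8:
  plate: d = 0 in → contributes +23.4155 in⁴
  hole 1: d = -1.4 in → contributes −0.247558 in⁴
  hole 2: d = 0 in → contributes −0.00125664 in⁴
  hole 3: d = 1.4 in → contributes −0.247558 in⁴
Total I = 22.9191 in⁴.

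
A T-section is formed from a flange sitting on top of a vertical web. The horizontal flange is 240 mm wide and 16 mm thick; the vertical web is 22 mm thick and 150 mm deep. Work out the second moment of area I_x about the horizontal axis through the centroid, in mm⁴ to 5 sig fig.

I_x ≈ 1.8496 × 10⁷ mm⁴

Split into non-overlapping primitives; take the origin at the lower-left of the bounding box.
Flange: 240 × 16, A = 3 840 mm², y = 158 mm, Ī = 81 920 mm⁴.
Web: 22 × 150, A = 3 300 mm², y = 75 mm, Ī = 6 187 500 mm⁴.
Centroid: ȳ = ΣA·y / ΣA = 119.6387 mm.
Transfer each piece to the horizontal axis through the centroid using Ī + A·d² with d = y − 119.6387:
  flange: d = 38.36134 mm → contributes +5 732 836 mm⁴
  web: d = -44.63866 mm → contributes +12 763 112 mm⁴
Total I = 18 495 948 mm⁴.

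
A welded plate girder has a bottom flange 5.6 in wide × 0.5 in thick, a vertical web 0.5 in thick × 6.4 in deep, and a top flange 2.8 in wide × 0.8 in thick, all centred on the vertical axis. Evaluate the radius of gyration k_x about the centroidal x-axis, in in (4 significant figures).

Break the section into simple shapes (no overlaps), measuring from the bottom-left corner of the bounding box.
Bottom plate: 5.6 × 0.5, A = 2.8 in², y = 0.25 in, Ī = 0.0583333 in⁴.
Web plate: 0.5 × 6.4, A = 3.2 in², y = 3.7 in, Ī = 10.9227 in⁴.
Top plate: 2.8 × 0.8, A = 2.24 in², y = 7.3 in, Ī = 0.119467 in⁴.
Centroid: ȳ = ΣA·y / ΣA = 3.50631 in.
Transfer each piece to the centroidal x-axis using Ī + A·d² with d = y − 3.50631:
  bottom plate: d = -3.25631 in → contributes +29.7483 in⁴
  web plate: d = 0.193689 in → contributes +11.0427 in⁴
  top plate: d = 3.79369 in → contributes +32.3577 in⁴
Total I = 73.1487 in⁴.
Radius of gyration: k = √(I/A) = √(73.1487 / 8.24) = 2.97948 in.

k_x ≈ 2.979 in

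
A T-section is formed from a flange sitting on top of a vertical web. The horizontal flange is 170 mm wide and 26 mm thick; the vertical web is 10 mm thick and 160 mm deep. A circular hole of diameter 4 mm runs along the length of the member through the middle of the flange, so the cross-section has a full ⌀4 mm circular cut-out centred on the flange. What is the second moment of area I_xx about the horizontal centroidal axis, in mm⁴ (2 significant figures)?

I_xx ≈ 1.4 × 10⁷ mm⁴

Treat the section as a set of non-overlapping primitives; coordinates are from the bounding-box lower-left.
Flange: 170 × 26, A = 4 420 mm², y = 173 mm, Ī = 248 993 mm⁴.
Web: 10 × 160, A = 1 600 mm², y = 80 mm, Ī = 3 413 333 mm⁴.
Hole (subtracted): ⌀4, A = 12.57 mm², y = 173 mm, Ī = 12.57 mm⁴.
Centroid: ȳ = ΣA·y / ΣA = 148.2 mm.
Transfer each piece to the horizontal centroidal axis using Ī + A·d² with d = y − 148.2:
  flange: d = 24.77 mm → contributes +2 960 747 mm⁴
  web: d = -68.23 mm → contributes +10 862 016 mm⁴
  hole: d = 24.77 mm → contributes −7 722 mm⁴
Total I = 13 815 040 mm⁴.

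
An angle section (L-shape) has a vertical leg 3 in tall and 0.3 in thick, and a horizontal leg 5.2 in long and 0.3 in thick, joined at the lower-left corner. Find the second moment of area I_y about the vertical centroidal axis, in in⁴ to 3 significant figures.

I_y ≈ 6.72 in⁴

Decompose the section into non-overlapping parts with the origin at the bottom-left of its bounding rectangle.
Vertical leg: 0.3 × 3, A = 0.9 in², x = 0.15 in, Ī = 0.00675 in⁴.
Horizontal leg (remainder): 4.9 × 0.3, A = 1.47 in², x = 2.75 in, Ī = 2.9412 in⁴.
Centroid: x̄ = ΣA·x / ΣA = 1.7627 in.
Transfer each piece to the vertical centroidal axis using Ī + A·d² with d = x − 1.7627:
  vertical leg: d = -1.6127 in → contributes +2.3473 in⁴
  horizontal leg (remainder): d = 0.98734 in → contributes +4.3742 in⁴
Total I = 6.7216 in⁴.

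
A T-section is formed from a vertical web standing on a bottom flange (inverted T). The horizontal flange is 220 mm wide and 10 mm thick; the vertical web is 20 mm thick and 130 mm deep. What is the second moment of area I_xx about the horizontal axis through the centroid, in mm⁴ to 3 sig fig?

I_xx ≈ 9.52 × 10⁶ mm⁴

Break the section into simple shapes (no overlaps), measuring from the bottom-left corner of the bounding box.
Flange: 220 × 10, A = 2 200 mm², y = 5 mm, Ī = 18 333 mm⁴.
Web: 20 × 130, A = 2 600 mm², y = 75 mm, Ī = 3 661 667 mm⁴.
Centroid: ȳ = ΣA·y / ΣA = 42.917 mm.
Transfer each piece to the horizontal axis through the centroid using Ī + A·d² with d = y − 42.917:
  flange: d = -37.917 mm → contributes +3 181 215 mm⁴
  web: d = 32.083 mm → contributes +6 337 951 mm⁴
Total I = 9 519 167 mm⁴.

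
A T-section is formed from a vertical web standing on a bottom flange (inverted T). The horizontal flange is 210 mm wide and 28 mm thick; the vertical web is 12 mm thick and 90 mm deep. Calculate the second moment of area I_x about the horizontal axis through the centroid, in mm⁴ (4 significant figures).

I_x ≈ 4.289 × 10⁶ mm⁴

Break the section into simple shapes (no overlaps), measuring from the bottom-left corner of the bounding box.
Flange: 210 × 28, A = 5 880 mm², y = 14 mm, Ī = 384 160 mm⁴.
Web: 12 × 90, A = 1 080 mm², y = 73 mm, Ī = 729 000 mm⁴.
Centroid: ȳ = ΣA·y / ΣA = 23.1552 mm.
Transfer each piece to the horizontal axis through the centroid using Ī + A·d² with d = y − 23.1552:
  flange: d = -9.15517 mm → contributes +877 005 mm⁴
  web: d = 49.8448 mm → contributes +3 412 267 mm⁴
Total I = 4 289 272 mm⁴.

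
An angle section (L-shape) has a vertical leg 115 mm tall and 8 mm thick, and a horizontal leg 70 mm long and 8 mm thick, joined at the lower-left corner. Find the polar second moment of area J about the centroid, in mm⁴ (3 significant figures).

Decompose the section into non-overlapping parts with the origin at the bottom-left of its bounding rectangle.
Vertical leg: 8 × 115, A = 920 mm², y = 57.5 mm, Ī = 1 013 917 mm⁴.
Horizontal leg (remainder): 62 × 8, A = 496 mm², y = 4 mm, Ī = 2645.3 mm⁴.
Centroid: ȳ = ΣA·y / ΣA = 38.76 mm.
Transfer each piece to the centroidal x-axis using Ī + A·d² with d = y − 38.76:
  vertical leg: d = 18.74 mm → contributes +1 337 013 mm⁴
  horizontal leg (remainder): d = -34.76 mm → contributes +601 937 mm⁴
Total I = 1 938 950 mm⁴.
For the y-axis: x̄ = 16.26 mm.
Repeating about the centroidal y-axis gives I_y = 558 560 mm⁴.
Polar second moment: J = I_x + I_y = 2 497 511 mm⁴.

J ≈ 2.50 × 10⁶ mm⁴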